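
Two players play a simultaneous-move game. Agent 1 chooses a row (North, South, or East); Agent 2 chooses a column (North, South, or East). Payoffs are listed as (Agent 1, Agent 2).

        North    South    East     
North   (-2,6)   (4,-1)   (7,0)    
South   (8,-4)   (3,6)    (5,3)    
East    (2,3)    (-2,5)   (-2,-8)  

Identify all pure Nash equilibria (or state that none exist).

No pure-strategy Nash equilibrium

Find each player's best response to every opponent strategy; NE are the intersections.
Agent 1's best responses — vs North: South (payoff 8); vs South: North (payoff 4); vs East: North (payoff 7).
Agent 2's best responses — vs North: North (payoff 6); vs South: South (payoff 6); vs East: South (payoff 5).
No cell has both players best-responding. For instance, Agent 1's best reply to South is North, but against North Agent 2 prefers North over South.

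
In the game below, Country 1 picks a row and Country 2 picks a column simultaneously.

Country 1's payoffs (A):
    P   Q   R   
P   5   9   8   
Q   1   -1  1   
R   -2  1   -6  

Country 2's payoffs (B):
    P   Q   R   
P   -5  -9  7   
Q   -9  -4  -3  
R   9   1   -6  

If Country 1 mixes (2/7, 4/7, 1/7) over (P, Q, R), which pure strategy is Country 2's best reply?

R

Compute Country 2's expected payoff from each pure strategy against the given mix.
P: (2/7)·(-5) + (4/7)·(-9) + (1/7)·9 = -37/7
Q: (2/7)·(-9) + (4/7)·(-4) + (1/7)·1 = -33/7
R: (2/7)·7 + (4/7)·(-3) + (1/7)·(-6) = -4/7
Highest expected payoff is -4/7, from R.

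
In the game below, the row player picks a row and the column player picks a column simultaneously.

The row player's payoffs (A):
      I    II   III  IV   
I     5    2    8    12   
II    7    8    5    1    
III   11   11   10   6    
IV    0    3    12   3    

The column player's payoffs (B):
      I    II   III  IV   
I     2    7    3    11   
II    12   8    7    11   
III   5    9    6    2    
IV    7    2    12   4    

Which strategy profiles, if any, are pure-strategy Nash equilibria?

(I, IV), (III, II), and (IV, III)

Check mutual best responses: a cell is a NE iff neither player can gain by unilaterally deviating.
The row player's best responses — vs I: III (payoff 11); vs II: III (payoff 11); vs III: IV (payoff 12); vs IV: I (payoff 12).
The column player's best responses — vs I: IV (payoff 11); vs II: I (payoff 12); vs III: II (payoff 9); vs IV: III (payoff 12).
Mutual best responses occur at (I, IV), (III, II), and (IV, III); at each, neither player gains by switching.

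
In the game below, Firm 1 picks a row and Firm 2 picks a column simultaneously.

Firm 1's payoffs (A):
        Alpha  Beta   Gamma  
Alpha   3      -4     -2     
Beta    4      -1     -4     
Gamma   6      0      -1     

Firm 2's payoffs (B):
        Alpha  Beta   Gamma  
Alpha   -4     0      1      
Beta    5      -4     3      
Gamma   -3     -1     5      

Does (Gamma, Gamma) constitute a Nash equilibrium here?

Yes

Holding Firm 2 at Gamma: Firm 1 gets -1 from Gamma, versus -2 from Alpha, -4 from Beta. No profitable deviation for Firm 1.
Holding Firm 1 at Gamma: Firm 2 gets 5 from Gamma, versus -3 from Alpha, -1 from Beta. No profitable deviation for Firm 2 either.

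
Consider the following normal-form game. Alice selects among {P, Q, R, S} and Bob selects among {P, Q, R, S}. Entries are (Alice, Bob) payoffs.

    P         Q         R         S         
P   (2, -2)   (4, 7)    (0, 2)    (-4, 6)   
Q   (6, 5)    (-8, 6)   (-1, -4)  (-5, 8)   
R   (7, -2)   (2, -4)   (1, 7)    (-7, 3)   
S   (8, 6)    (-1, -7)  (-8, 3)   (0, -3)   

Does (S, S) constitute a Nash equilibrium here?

No

Holding Bob at S: Alice gets 0 from S, versus -4 from P, -5 from Q, -7 from R. No profitable deviation for Alice.
Holding Alice at S: Bob gets -3 from S but could get 6 by switching to P. Bob has a profitable deviation.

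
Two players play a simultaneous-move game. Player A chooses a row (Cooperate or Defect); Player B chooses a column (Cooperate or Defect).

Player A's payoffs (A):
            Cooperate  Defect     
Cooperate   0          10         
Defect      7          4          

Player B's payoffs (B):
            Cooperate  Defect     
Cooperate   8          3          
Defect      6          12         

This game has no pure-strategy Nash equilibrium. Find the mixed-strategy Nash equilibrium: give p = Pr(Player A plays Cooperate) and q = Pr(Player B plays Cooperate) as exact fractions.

p = 6/11, q = 6/13

In a mixed NE each player is indifferent between their pure strategies, so the opponent's mix sets the indifference.
Player B indifferent between Cooperate and Defect: p·8 + (1−p)·6 = p·3 + (1−p)·12 ⟹ 6 + 2p = 12 + (-9)p ⟹ p = 6/11.
Player A indifferent between Cooperate and Defect: q·0 + (1−q)·10 = q·7 + (1−q)·4 ⟹ 10 + (-10)q = 4 + 3q ⟹ q = 6/13.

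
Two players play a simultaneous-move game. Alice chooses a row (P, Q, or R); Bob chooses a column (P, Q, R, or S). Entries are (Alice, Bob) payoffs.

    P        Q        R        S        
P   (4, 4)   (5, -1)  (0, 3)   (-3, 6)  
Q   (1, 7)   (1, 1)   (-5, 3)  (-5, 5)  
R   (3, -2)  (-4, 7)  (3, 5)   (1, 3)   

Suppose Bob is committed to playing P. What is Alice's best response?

With Bob fixed at P, Alice's payoffs are: P → 4, Q → 1, R → 3.
The maximum is 4, achieved by P.

P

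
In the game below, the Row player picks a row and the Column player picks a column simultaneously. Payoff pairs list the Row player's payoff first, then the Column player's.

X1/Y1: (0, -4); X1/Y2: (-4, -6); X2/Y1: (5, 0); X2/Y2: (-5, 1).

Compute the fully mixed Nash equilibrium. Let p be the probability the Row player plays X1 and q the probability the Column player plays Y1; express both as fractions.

p = 1/3, q = 1/6

Each player's mixing probability is pinned down by making the *other* player indifferent.
The Column player indifferent between Y1 and Y2: p·(-4) + (1−p)·0 = p·(-6) + (1−p)·1 ⟹ 0 + (-4)p = 1 + (-7)p ⟹ p = 1/3.
The Row player indifferent between X1 and X2: q·0 + (1−q)·(-4) = q·5 + (1−q)·(-5) ⟹ (-4) + 4q = (-5) + 10q ⟹ q = 1/6.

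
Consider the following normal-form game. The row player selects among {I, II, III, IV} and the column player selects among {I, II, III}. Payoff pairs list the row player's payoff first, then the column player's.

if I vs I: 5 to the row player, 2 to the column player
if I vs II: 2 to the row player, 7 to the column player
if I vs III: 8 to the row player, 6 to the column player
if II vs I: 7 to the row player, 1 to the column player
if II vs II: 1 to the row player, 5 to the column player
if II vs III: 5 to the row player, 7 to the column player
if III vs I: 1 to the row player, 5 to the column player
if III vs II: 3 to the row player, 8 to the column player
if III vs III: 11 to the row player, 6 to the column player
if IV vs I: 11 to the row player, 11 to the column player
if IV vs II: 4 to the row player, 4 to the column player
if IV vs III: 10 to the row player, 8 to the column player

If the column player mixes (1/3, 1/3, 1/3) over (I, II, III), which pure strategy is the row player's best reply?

The row player's best reply maximizes expected payoff against the mix.
I: (1/3)·5 + (1/3)·2 + (1/3)·8 = 5
II: (1/3)·7 + (1/3)·1 + (1/3)·5 = 13/3
III: (1/3)·1 + (1/3)·3 + (1/3)·11 = 5
IV: (1/3)·11 + (1/3)·4 + (1/3)·10 = 25/3
Highest expected payoff is 25/3, from IV.

IV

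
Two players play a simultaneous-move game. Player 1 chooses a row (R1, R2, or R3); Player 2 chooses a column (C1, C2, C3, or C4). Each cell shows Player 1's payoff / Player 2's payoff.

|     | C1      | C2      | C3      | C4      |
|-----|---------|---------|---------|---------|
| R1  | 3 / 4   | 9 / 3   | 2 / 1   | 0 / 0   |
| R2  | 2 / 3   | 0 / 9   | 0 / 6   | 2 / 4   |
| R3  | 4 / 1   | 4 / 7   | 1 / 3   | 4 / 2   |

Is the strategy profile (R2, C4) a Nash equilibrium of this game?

Holding Player 2 at C4: Player 1 gets 2 from R2 but could get 4 by switching to R3. Player 1 has a profitable deviation.

No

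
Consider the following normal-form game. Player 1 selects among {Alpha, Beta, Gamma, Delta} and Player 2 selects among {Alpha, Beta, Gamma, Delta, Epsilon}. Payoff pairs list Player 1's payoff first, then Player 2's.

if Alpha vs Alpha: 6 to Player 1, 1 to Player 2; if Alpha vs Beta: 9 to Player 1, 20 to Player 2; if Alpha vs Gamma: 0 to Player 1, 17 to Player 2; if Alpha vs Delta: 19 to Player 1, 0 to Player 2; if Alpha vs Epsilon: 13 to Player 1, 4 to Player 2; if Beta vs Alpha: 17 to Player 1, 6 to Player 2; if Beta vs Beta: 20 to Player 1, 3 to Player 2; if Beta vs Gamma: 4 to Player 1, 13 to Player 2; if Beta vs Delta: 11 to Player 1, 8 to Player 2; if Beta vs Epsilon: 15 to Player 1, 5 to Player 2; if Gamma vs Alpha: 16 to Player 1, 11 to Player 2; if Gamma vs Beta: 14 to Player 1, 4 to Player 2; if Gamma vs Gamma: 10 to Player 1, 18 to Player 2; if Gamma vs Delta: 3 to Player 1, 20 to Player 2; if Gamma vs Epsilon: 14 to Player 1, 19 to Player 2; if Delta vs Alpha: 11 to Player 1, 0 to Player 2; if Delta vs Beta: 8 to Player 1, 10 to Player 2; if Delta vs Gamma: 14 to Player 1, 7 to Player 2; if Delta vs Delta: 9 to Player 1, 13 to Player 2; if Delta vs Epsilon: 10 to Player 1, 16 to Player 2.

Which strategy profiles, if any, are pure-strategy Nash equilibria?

No pure-strategy Nash equilibrium

Check mutual best responses: a cell is a NE iff neither player can gain by unilaterally deviating.
Player 1's best responses — vs Alpha: Beta (payoff 17); vs Beta: Beta (payoff 20); vs Gamma: Delta (payoff 14); vs Delta: Alpha (payoff 19); vs Epsilon: Beta (payoff 15).
Player 2's best responses — vs Alpha: Beta (payoff 20); vs Beta: Gamma (payoff 13); vs Gamma: Delta (payoff 20); vs Delta: Epsilon (payoff 16).
No cell has both players best-responding. For instance, Player 1's best reply to Delta is Alpha, but against Alpha Player 2 prefers Beta over Delta.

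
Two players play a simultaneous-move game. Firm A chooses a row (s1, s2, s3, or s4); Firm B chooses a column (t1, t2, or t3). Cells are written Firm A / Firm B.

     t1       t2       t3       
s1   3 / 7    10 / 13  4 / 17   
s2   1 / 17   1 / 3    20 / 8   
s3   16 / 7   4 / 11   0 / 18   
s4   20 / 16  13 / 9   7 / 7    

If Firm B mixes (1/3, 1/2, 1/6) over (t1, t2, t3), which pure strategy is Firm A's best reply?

Compute Firm A's expected payoff from each pure strategy against the given mix.
s1: (1/3)·3 + (1/2)·10 + (1/6)·4 = 20/3
s2: (1/3)·1 + (1/2)·1 + (1/6)·20 = 25/6
s3: (1/3)·16 + (1/2)·4 + (1/6)·0 = 22/3
s4: (1/3)·20 + (1/2)·13 + (1/6)·7 = 43/3
Highest expected payoff is 43/3, from s4.

s4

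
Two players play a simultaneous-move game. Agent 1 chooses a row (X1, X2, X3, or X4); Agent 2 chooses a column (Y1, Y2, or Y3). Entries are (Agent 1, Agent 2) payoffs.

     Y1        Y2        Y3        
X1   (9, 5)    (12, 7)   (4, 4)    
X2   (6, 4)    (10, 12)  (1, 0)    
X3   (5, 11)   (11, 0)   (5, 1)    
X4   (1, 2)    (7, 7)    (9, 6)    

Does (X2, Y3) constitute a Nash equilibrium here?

No

Holding Agent 2 at Y3: Agent 1 gets 1 from X2 but could get 9 by switching to X4. Agent 1 has a profitable deviation.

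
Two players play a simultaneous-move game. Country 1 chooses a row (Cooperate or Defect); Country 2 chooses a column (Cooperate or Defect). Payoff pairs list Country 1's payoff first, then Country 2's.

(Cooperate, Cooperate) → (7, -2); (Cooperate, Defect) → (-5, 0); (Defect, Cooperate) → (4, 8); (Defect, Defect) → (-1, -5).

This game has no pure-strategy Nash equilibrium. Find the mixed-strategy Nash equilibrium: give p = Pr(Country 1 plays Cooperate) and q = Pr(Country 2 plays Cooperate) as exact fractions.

p = 13/15, q = 4/7

In a mixed NE each player is indifferent between their pure strategies, so the opponent's mix sets the indifference.
Country 2 indifferent between Cooperate and Defect: p·(-2) + (1−p)·8 = p·0 + (1−p)·(-5) ⟹ 8 + (-10)p = (-5) + 5p ⟹ p = 13/15.
Country 1 indifferent between Cooperate and Defect: q·7 + (1−q)·(-5) = q·4 + (1−q)·(-1) ⟹ (-5) + 12q = (-1) + 5q ⟹ q = 4/7.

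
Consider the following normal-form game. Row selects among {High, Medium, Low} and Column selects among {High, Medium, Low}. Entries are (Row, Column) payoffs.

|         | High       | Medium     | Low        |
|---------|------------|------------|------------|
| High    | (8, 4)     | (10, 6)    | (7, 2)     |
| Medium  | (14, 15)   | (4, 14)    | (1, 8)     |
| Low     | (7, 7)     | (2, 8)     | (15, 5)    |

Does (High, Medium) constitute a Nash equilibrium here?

Yes

Holding Column at Medium: Row gets 10 from High, versus 4 from Medium, 2 from Low. No profitable deviation for Row.
Holding Row at High: Column gets 6 from Medium, versus 4 from High, 2 from Low. No profitable deviation for Column either.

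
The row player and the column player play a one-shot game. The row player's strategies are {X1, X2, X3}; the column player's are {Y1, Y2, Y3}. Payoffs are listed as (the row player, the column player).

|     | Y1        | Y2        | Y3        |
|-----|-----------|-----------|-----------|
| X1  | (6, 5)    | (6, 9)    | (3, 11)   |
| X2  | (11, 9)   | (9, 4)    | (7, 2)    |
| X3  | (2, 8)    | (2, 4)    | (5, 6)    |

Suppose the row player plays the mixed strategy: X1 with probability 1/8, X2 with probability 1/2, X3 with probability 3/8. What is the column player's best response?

The column player's best reply maximizes expected payoff against the mix.
Y1: (1/8)·5 + (1/2)·9 + (3/8)·8 = 65/8
Y2: (1/8)·9 + (1/2)·4 + (3/8)·4 = 37/8
Y3: (1/8)·11 + (1/2)·2 + (3/8)·6 = 37/8
Highest expected payoff is 65/8, from Y1.

Y1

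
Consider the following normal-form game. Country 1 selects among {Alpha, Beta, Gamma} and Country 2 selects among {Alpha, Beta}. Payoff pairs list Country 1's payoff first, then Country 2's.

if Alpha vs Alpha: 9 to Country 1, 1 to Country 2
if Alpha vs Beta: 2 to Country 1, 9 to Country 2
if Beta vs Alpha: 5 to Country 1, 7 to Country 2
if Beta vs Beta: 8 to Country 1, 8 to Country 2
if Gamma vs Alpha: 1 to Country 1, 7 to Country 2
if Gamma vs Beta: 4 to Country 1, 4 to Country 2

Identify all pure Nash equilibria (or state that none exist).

Find each player's best response to every opponent strategy; NE are the intersections.
Country 1's best responses — vs Alpha: Alpha (payoff 9); vs Beta: Beta (payoff 8).
Country 2's best responses — vs Alpha: Beta (payoff 9); vs Beta: Beta (payoff 8); vs Gamma: Alpha (payoff 7).
The only mutual best response is (Beta, Beta); neither player gains by switching there.

(Beta, Beta)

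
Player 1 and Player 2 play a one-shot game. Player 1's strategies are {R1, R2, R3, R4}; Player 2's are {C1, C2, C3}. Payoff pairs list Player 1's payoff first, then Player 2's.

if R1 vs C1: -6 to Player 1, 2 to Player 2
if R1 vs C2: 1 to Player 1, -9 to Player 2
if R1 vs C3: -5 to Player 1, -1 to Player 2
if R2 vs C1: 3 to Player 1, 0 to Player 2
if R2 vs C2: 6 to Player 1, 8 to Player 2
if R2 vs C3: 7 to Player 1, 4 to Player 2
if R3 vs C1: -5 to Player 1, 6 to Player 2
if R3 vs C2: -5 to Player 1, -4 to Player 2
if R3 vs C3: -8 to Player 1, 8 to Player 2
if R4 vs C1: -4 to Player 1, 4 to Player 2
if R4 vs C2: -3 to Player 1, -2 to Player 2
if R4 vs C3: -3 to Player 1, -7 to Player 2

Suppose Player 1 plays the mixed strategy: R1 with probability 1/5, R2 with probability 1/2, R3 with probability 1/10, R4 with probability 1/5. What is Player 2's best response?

Player 2's best reply maximizes expected payoff against the mix.
C1: (1/5)·2 + (1/2)·0 + (1/10)·6 + (1/5)·4 = 9/5
C2: (1/5)·(-9) + (1/2)·8 + (1/10)·(-4) + (1/5)·(-2) = 7/5
C3: (1/5)·(-1) + (1/2)·4 + (1/10)·8 + (1/5)·(-7) = 6/5
Highest expected payoff is 9/5, from C1.

C1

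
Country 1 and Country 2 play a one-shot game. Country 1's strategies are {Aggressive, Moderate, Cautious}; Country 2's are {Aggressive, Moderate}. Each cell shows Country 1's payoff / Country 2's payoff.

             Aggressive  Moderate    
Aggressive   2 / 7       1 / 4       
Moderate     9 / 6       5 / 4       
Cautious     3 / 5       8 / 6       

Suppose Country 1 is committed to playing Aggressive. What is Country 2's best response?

With Country 1 fixed at Aggressive, Country 2's payoffs are: Aggressive → 7, Moderate → 4.
The maximum is 7, achieved by Aggressive.

Aggressive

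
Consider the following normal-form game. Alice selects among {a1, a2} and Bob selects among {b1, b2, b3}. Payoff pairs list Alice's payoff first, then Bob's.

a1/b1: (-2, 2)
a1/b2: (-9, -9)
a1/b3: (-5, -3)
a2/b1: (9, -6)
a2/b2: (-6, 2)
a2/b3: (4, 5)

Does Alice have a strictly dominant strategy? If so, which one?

a2

Check whether one of Alice's strategies beats all alternatives regardless of what the opponent does.
a2 strictly dominates: vs b1: 9 > -2; vs b2: -6 > -9; vs b3: 4 > -5.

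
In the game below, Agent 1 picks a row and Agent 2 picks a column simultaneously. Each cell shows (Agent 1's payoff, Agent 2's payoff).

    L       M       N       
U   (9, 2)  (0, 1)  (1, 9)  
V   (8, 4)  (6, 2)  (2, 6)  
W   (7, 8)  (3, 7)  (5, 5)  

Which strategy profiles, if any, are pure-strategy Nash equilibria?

A profile is a Nash equilibrium when each player is best-responding to the other.
Agent 1's best responses — vs L: U (payoff 9); vs M: V (payoff 6); vs N: W (payoff 5).
Agent 2's best responses — vs U: N (payoff 9); vs V: N (payoff 6); vs W: L (payoff 8).
No cell has both players best-responding. For instance, Agent 1's best reply to N is W, but against W Agent 2 prefers L over N.

None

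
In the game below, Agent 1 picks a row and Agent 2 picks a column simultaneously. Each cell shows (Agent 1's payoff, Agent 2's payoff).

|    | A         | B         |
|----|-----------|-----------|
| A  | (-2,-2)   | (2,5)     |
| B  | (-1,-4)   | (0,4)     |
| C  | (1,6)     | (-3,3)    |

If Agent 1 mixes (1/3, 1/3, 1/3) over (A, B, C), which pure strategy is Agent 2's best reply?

B

Compute Agent 2's expected payoff from each pure strategy against the given mix.
A: (1/3)·(-2) + (1/3)·(-4) + (1/3)·6 = 0
B: (1/3)·5 + (1/3)·4 + (1/3)·3 = 4
Highest expected payoff is 4, from B.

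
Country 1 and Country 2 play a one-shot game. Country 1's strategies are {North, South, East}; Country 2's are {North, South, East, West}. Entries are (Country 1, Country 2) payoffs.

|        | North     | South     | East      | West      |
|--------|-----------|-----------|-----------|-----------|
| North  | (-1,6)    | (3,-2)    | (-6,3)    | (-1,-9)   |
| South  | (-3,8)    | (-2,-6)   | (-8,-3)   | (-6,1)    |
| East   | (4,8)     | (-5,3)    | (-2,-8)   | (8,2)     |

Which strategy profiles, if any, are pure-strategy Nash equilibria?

(East, North)

Find each player's best response to every opponent strategy; NE are the intersections.
Country 1's best responses — vs North: East (payoff 4); vs South: North (payoff 3); vs East: East (payoff -2); vs West: East (payoff 8).
Country 2's best responses — vs North: North (payoff 6); vs South: North (payoff 8); vs East: North (payoff 8).
The only mutual best response is (East, North); neither player gains by switching there.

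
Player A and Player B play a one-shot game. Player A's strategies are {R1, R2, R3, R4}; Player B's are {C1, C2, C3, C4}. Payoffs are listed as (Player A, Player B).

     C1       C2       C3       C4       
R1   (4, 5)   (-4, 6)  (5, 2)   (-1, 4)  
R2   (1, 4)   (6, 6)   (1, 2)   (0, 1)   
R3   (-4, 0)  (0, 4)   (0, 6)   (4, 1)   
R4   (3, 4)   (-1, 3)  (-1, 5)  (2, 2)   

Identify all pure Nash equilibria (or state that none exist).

(R2, C2)

Check mutual best responses: a cell is a NE iff neither player can gain by unilaterally deviating.
Player A's best responses — vs C1: R1 (payoff 4); vs C2: R2 (payoff 6); vs C3: R1 (payoff 5); vs C4: R3 (payoff 4).
Player B's best responses — vs R1: C2 (payoff 6); vs R2: C2 (payoff 6); vs R3: C3 (payoff 6); vs R4: C3 (payoff 5).
The only mutual best response is (R2, C2); neither player gains by switching there.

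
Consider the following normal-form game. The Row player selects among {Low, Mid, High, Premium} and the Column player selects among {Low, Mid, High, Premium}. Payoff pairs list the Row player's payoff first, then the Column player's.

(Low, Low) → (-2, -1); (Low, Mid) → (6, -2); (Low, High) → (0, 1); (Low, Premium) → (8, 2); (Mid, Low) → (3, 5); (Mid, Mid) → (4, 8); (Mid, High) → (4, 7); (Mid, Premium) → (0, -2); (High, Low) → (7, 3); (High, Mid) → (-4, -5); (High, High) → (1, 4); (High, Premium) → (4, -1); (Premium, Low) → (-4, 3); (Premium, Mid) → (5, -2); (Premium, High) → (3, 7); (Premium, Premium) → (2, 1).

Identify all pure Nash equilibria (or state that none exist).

Find each player's best response to every opponent strategy; NE are the intersections.
The Row player's best responses — vs Low: High (payoff 7); vs Mid: Low (payoff 6); vs High: Mid (payoff 4); vs Premium: Low (payoff 8).
The Column player's best responses — vs Low: Premium (payoff 2); vs Mid: Mid (payoff 8); vs High: High (payoff 4); vs Premium: High (payoff 7).
The only mutual best response is (Low, Premium); neither player gains by switching there.

(Low, Premium)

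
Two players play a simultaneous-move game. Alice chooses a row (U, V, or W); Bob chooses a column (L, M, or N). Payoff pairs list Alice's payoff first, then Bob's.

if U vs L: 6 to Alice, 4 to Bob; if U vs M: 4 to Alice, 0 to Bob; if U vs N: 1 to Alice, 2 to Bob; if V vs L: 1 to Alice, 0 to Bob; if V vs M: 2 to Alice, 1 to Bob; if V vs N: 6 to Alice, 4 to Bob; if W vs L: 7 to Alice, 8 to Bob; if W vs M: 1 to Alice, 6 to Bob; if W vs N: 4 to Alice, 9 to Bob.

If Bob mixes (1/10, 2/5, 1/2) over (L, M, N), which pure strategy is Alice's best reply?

Alice's best reply maximizes expected payoff against the mix.
U: (1/10)·6 + (2/5)·4 + (1/2)·1 = 27/10
V: (1/10)·1 + (2/5)·2 + (1/2)·6 = 39/10
W: (1/10)·7 + (2/5)·1 + (1/2)·4 = 31/10
Highest expected payoff is 39/10, from V.

V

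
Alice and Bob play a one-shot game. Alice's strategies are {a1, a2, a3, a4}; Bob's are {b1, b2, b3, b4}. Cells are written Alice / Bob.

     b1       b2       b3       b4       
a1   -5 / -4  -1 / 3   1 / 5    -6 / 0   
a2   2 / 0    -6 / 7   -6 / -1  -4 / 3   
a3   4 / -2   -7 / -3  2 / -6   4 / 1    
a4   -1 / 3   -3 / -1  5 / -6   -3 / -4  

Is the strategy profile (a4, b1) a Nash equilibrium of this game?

Holding Bob at b1: Alice gets -1 from a4 but could get 4 by switching to a3. Alice has a profitable deviation.

No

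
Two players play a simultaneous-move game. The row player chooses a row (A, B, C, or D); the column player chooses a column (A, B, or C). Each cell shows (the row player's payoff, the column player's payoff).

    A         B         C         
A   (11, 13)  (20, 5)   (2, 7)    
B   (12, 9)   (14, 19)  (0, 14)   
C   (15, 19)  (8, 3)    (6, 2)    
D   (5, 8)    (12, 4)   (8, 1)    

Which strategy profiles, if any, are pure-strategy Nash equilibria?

A profile is a Nash equilibrium when each player is best-responding to the other.
The row player's best responses — vs A: C (payoff 15); vs B: A (payoff 20); vs C: D (payoff 8).
The column player's best responses — vs A: A (payoff 13); vs B: B (payoff 19); vs C: A (payoff 19); vs D: A (payoff 8).
The only mutual best response is (C, A); neither player gains by switching there.

(C, A)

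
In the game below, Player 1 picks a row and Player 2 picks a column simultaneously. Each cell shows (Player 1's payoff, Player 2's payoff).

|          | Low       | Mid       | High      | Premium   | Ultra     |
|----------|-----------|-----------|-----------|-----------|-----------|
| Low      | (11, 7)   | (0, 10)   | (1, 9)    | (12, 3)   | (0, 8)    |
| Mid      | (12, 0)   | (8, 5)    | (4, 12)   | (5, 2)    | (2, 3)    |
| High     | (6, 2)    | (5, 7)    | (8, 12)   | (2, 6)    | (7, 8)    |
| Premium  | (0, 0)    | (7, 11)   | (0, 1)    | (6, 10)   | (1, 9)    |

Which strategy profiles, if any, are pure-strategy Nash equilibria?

A profile is a Nash equilibrium when each player is best-responding to the other.
Player 1's best responses — vs Low: Mid (payoff 12); vs Mid: Mid (payoff 8); vs High: High (payoff 8); vs Premium: Low (payoff 12); vs Ultra: High (payoff 7).
Player 2's best responses — vs Low: Mid (payoff 10); vs Mid: High (payoff 12); vs High: High (payoff 12); vs Premium: Mid (payoff 11).
The only mutual best response is (High, High); neither player gains by switching there.

(High, High)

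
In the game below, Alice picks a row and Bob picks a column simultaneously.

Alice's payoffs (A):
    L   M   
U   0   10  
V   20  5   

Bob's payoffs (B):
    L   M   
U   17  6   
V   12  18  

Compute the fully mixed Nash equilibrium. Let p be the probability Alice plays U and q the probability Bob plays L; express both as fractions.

In a mixed NE each player is indifferent between their pure strategies, so the opponent's mix sets the indifference.
Bob indifferent between L and M: p·17 + (1−p)·12 = p·6 + (1−p)·18 ⟹ 12 + 5p = 18 + (-12)p ⟹ p = 6/17.
Alice indifferent between U and V: q·0 + (1−q)·10 = q·20 + (1−q)·5 ⟹ 10 + (-10)q = 5 + 15q ⟹ q = 1/5.

p = 6/17, q = 1/5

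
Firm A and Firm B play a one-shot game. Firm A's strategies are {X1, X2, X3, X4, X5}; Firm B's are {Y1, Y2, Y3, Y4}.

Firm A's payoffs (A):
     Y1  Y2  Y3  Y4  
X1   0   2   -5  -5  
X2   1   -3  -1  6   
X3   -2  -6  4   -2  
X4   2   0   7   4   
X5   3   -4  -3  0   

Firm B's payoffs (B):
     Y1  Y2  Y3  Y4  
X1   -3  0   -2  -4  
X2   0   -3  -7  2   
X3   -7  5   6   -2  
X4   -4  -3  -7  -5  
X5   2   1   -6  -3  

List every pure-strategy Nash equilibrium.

(X1, Y2), (X2, Y4), and (X5, Y1)

Find each player's best response to every opponent strategy; NE are the intersections.
Firm A's best responses — vs Y1: X5 (payoff 3); vs Y2: X1 (payoff 2); vs Y3: X4 (payoff 7); vs Y4: X2 (payoff 6).
Firm B's best responses — vs X1: Y2 (payoff 0); vs X2: Y4 (payoff 2); vs X3: Y3 (payoff 6); vs X4: Y2 (payoff -3); vs X5: Y1 (payoff 2).
Mutual best responses occur at (X1, Y2), (X2, Y4), and (X5, Y1); at each, neither player gains by switching.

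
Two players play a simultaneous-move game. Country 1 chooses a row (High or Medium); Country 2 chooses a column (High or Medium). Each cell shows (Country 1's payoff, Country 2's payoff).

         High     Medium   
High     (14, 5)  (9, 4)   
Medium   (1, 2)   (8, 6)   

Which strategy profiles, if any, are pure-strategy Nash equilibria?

Check mutual best responses: a cell is a NE iff neither player can gain by unilaterally deviating.
Country 1's best responses — vs High: High (payoff 14); vs Medium: High (payoff 9).
Country 2's best responses — vs High: High (payoff 5); vs Medium: Medium (payoff 6).
The only mutual best response is (High, High); neither player gains by switching there.

(High, High)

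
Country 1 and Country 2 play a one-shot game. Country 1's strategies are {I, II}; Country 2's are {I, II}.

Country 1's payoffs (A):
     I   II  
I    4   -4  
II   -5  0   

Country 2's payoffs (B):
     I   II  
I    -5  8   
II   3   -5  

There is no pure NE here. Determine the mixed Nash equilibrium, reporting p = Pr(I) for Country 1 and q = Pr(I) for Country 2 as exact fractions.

In a mixed NE each player is indifferent between their pure strategies, so the opponent's mix sets the indifference.
Country 2 indifferent between I and II: p·(-5) + (1−p)·3 = p·8 + (1−p)·(-5) ⟹ 3 + (-8)p = (-5) + 13p ⟹ p = 8/21.
Country 1 indifferent between I and II: q·4 + (1−q)·(-4) = q·(-5) + (1−q)·0 ⟹ (-4) + 8q = 0 + (-5)q ⟹ q = 4/13.

p = 8/21, q = 4/13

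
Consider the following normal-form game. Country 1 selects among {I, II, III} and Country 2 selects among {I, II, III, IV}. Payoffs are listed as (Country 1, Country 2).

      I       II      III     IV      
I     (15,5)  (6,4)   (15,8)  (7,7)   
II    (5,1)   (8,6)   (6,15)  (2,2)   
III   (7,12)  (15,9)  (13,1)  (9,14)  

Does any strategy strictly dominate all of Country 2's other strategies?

No strictly dominant strategy

A strategy is strictly dominant if it gives Country 2 a strictly higher payoff than every other strategy, against every choice by the opponent.
I is not dominant: against I, III gives 8 > 5.
II is not dominant: against I, I gives 5 > 4.
III is not dominant: against III, I gives 12 > 1.
IV is not dominant: against I, III gives 8 > 7.
No single strategy is best against every opponent action.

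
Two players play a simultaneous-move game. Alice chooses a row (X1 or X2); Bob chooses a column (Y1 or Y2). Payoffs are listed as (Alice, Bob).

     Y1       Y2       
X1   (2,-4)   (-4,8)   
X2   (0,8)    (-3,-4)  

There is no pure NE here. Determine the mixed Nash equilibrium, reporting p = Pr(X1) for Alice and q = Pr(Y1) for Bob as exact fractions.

p = 1/2, q = 1/3

Each player's mixing probability is pinned down by making the *other* player indifferent.
Bob indifferent between Y1 and Y2: p·(-4) + (1−p)·8 = p·8 + (1−p)·(-4) ⟹ 8 + (-12)p = (-4) + 12p ⟹ p = 1/2.
Alice indifferent between X1 and X2: q·2 + (1−q)·(-4) = q·0 + (1−q)·(-3) ⟹ (-4) + 6q = (-3) + 3q ⟹ q = 1/3.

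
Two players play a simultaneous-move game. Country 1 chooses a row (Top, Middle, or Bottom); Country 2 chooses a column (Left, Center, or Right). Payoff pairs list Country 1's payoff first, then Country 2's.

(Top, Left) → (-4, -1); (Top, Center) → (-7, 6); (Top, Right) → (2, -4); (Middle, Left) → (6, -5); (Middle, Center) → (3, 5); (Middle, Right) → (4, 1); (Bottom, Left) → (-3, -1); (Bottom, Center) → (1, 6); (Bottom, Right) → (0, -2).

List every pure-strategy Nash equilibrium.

(Middle, Center)

Find each player's best response to every opponent strategy; NE are the intersections.
Country 1's best responses — vs Left: Middle (payoff 6); vs Center: Middle (payoff 3); vs Right: Middle (payoff 4).
Country 2's best responses — vs Top: Center (payoff 6); vs Middle: Center (payoff 5); vs Bottom: Center (payoff 6).
The only mutual best response is (Middle, Center); neither player gains by switching there.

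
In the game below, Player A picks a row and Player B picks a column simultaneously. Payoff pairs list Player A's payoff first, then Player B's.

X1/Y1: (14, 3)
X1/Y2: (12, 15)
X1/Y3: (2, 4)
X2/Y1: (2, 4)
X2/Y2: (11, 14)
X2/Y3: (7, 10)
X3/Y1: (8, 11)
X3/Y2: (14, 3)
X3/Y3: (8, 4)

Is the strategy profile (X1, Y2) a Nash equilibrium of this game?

Holding Player B at Y2: Player A gets 12 from X1 but could get 14 by switching to X3. Player A has a profitable deviation.

No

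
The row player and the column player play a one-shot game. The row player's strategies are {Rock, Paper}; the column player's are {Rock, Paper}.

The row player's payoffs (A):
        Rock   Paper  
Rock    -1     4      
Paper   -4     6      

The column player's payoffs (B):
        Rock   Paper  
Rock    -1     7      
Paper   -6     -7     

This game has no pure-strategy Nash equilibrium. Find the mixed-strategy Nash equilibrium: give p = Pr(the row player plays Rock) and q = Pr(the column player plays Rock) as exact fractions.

In a mixed NE each player is indifferent between their pure strategies, so the opponent's mix sets the indifference.
The column player indifferent between Rock and Paper: p·(-1) + (1−p)·(-6) = p·7 + (1−p)·(-7) ⟹ (-6) + 5p = (-7) + 14p ⟹ p = 1/9.
The row player indifferent between Rock and Paper: q·(-1) + (1−q)·4 = q·(-4) + (1−q)·6 ⟹ 4 + (-5)q = 6 + (-10)q ⟹ q = 2/5.

p = 1/9, q = 2/5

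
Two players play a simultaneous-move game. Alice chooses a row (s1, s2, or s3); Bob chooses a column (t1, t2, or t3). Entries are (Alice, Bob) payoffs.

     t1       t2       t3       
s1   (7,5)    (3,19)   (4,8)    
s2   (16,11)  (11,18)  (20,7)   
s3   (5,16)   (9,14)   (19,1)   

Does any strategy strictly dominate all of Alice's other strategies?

s2

Check whether one of Alice's strategies beats all alternatives regardless of what the opponent does.
s2 strictly dominates: vs t1: 16 > each of {7, 5}; vs t2: 11 > each of {3, 9}; vs t3: 20 > each of {4, 19}.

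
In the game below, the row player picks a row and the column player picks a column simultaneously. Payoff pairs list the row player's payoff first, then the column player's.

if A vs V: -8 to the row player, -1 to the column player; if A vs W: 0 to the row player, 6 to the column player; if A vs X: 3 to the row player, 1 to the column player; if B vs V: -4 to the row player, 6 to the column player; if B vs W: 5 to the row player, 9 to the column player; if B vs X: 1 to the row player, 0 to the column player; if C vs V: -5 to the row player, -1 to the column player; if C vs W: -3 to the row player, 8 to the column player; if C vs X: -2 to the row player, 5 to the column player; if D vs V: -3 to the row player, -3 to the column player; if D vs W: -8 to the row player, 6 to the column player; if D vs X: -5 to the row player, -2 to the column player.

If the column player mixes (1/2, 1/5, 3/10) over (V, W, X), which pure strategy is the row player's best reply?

Compute the row player's expected payoff from each pure strategy against the given mix.
A: (1/2)·(-8) + (1/5)·0 + (3/10)·3 = -31/10
B: (1/2)·(-4) + (1/5)·5 + (3/10)·1 = -7/10
C: (1/2)·(-5) + (1/5)·(-3) + (3/10)·(-2) = -37/10
D: (1/2)·(-3) + (1/5)·(-8) + (3/10)·(-5) = -23/5
Highest expected payoff is -7/10, from B.

B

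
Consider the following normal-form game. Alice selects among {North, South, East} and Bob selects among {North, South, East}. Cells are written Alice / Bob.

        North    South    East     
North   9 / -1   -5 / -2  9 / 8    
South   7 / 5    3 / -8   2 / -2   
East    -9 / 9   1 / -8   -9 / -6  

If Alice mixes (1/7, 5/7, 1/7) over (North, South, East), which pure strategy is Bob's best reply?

North

Compute Bob's expected payoff from each pure strategy against the given mix.
North: (1/7)·(-1) + (5/7)·5 + (1/7)·9 = 33/7
South: (1/7)·(-2) + (5/7)·(-8) + (1/7)·(-8) = -50/7
East: (1/7)·8 + (5/7)·(-2) + (1/7)·(-6) = -8/7
Highest expected payoff is 33/7, from North.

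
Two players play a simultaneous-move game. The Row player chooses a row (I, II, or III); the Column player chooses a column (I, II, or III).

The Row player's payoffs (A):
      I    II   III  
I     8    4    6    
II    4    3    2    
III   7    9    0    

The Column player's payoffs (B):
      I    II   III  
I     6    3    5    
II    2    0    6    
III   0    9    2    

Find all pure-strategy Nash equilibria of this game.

(I, I) and (III, II)

A profile is a Nash equilibrium when each player is best-responding to the other.
The Row player's best responses — vs I: I (payoff 8); vs II: III (payoff 9); vs III: I (payoff 6).
The Column player's best responses — vs I: I (payoff 6); vs II: III (payoff 6); vs III: II (payoff 9).
Mutual best responses occur at (I, I) and (III, II); at each, neither player gains by switching.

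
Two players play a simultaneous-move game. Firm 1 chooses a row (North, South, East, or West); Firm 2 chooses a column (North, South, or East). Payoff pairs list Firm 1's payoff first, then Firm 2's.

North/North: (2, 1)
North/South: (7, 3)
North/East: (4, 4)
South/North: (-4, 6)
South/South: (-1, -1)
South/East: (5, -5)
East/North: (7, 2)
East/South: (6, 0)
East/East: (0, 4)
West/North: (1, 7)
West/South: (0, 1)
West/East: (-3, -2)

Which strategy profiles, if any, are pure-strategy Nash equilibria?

Check mutual best responses: a cell is a NE iff neither player can gain by unilaterally deviating.
Firm 1's best responses — vs North: East (payoff 7); vs South: North (payoff 7); vs East: South (payoff 5).
Firm 2's best responses — vs North: East (payoff 4); vs South: North (payoff 6); vs East: East (payoff 4); vs West: North (payoff 7).
No cell has both players best-responding. For instance, Firm 1's best reply to East is South, but against South Firm 2 prefers North over East.

There is no pure-strategy Nash equilibrium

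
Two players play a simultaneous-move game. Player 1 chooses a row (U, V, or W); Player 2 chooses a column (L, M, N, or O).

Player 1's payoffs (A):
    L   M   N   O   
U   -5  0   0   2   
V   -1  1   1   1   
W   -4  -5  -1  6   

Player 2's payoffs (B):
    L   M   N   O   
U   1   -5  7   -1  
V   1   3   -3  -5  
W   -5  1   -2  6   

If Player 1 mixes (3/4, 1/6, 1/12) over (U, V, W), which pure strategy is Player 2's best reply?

N

Compute Player 2's expected payoff from each pure strategy against the given mix.
L: (3/4)·1 + (1/6)·1 + (1/12)·(-5) = 1/2
M: (3/4)·(-5) + (1/6)·3 + (1/12)·1 = -19/6
N: (3/4)·7 + (1/6)·(-3) + (1/12)·(-2) = 55/12
O: (3/4)·(-1) + (1/6)·(-5) + (1/12)·6 = -13/12
Highest expected payoff is 55/12, from N.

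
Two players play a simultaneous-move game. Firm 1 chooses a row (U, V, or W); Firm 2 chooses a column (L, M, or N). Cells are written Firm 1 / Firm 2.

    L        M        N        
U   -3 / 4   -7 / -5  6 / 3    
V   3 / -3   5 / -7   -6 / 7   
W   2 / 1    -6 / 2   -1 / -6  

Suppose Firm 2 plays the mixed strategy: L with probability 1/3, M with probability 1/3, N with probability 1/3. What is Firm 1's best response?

Compute Firm 1's expected payoff from each pure strategy against the given mix.
U: (1/3)·(-3) + (1/3)·(-7) + (1/3)·6 = -4/3
V: (1/3)·3 + (1/3)·5 + (1/3)·(-6) = 2/3
W: (1/3)·2 + (1/3)·(-6) + (1/3)·(-1) = -5/3
Highest expected payoff is 2/3, from V.

V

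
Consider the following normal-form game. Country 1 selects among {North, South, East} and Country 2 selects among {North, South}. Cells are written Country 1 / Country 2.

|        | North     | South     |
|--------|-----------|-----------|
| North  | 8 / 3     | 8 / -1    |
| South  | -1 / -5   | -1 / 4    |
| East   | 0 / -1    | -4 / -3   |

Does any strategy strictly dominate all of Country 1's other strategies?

North

Check whether one of Country 1's strategies beats all alternatives regardless of what the opponent does.
North strictly dominates: vs North: 8 > each of {-1, 0}; vs South: 8 > each of {-1, -4}.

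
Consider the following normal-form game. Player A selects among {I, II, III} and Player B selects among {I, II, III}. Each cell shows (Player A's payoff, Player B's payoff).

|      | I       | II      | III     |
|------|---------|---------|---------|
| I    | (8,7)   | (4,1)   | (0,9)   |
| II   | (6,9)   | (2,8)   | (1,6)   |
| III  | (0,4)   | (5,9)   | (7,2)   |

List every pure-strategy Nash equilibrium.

(III, II)

Find each player's best response to every opponent strategy; NE are the intersections.
Player A's best responses — vs I: I (payoff 8); vs II: III (payoff 5); vs III: III (payoff 7).
Player B's best responses — vs I: III (payoff 9); vs II: I (payoff 9); vs III: II (payoff 9).
The only mutual best response is (III, II); neither player gains by switching there.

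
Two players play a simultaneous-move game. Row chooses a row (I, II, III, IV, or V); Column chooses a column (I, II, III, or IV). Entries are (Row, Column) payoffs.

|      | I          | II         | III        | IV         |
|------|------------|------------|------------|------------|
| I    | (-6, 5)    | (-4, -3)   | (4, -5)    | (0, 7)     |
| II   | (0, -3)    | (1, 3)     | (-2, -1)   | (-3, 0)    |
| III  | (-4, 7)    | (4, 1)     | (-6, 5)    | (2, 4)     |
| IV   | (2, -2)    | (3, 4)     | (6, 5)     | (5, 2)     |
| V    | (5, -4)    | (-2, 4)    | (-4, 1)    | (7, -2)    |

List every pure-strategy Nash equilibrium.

(IV, III)

A profile is a Nash equilibrium when each player is best-responding to the other.
Row's best responses — vs I: V (payoff 5); vs II: III (payoff 4); vs III: IV (payoff 6); vs IV: V (payoff 7).
Column's best responses — vs I: IV (payoff 7); vs II: II (payoff 3); vs III: I (payoff 7); vs IV: III (payoff 5); vs V: II (payoff 4).
The only mutual best response is (IV, III); neither player gains by switching there.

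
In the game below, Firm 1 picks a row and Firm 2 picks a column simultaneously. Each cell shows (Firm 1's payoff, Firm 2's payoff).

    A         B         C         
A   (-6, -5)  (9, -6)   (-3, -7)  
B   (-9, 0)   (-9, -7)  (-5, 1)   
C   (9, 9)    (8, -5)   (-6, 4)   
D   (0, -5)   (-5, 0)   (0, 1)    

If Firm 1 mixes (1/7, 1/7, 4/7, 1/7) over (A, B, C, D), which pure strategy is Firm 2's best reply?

A

Compute Firm 2's expected payoff from each pure strategy against the given mix.
A: (1/7)·(-5) + (1/7)·0 + (4/7)·9 + (1/7)·(-5) = 26/7
B: (1/7)·(-6) + (1/7)·(-7) + (4/7)·(-5) + (1/7)·0 = -33/7
C: (1/7)·(-7) + (1/7)·1 + (4/7)·4 + (1/7)·1 = 11/7
Highest expected payoff is 26/7, from A.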